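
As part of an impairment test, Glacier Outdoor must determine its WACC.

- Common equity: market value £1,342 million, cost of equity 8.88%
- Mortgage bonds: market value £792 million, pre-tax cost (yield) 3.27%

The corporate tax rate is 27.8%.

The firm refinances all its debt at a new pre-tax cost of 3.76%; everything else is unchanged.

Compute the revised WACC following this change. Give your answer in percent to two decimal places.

After the change:
Total capital V = 1342 + 792 = 2134.
Equity: weight = 1342/2134 = 0.6289; cost = 8.88%.
Mortgage bonds: weight = 792/2134 = 0.3711; after-tax cost = 3.76% × (1 − 27.8%) = 2.7147%.
WACC = 0.6289 × 8.8800% + 0.3711 × 2.7147% = 6.5919%.

6.59%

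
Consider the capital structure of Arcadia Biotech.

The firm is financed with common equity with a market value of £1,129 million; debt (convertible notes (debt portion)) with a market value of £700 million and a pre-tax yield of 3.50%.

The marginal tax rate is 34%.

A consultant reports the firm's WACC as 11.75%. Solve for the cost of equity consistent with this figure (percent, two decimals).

Total capital V = 1129 + 700 = 1829.
Equity weight = 1129/1829 = 0.6173.
Convertible notes (debt portion) weight = 700/1829 = 0.3827.
Debt contribution = 0.3827 × 3.5% × (1 − 34%) = 0.8841%.
Required equity contribution = 11.75% − 0.8841% = 10.8659%.
Re = 10.8659% / 0.6173 = 17.6030%.

17.60%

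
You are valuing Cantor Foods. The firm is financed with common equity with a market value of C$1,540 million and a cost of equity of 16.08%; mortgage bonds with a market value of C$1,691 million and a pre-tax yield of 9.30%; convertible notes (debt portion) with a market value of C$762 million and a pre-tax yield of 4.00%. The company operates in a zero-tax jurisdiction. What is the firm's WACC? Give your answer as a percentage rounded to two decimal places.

10.90%

Total capital V = 1540 + 1691 + 762 = 3993.
Equity: weight = 1540/3993 = 0.3857; cost = 16.08%.
Mortgage bonds: weight = 1691/3993 = 0.4235; after-tax cost = 9.3% × (1 − 0%) = 9.3000%.
Convertible notes (debt portion): weight = 762/3993 = 0.1908; after-tax cost = 4% × (1 − 0%) = 4.0000%.
WACC = 0.3857 × 16.0800% + 0.4235 × 9.3000% + 0.1908 × 4.0000% = 10.9035%.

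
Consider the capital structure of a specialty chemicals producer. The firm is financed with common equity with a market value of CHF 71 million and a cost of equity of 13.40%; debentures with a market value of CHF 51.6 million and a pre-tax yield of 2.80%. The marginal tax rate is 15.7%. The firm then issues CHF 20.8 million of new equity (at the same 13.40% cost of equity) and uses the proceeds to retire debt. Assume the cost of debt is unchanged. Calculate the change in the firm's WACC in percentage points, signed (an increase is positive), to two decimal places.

Current WACC:
Total capital V = 71 + 51.6 = 122.6.
Equity: weight = 71/122.6 = 0.5791; cost = 13.4%.
Debentures: weight = 51.6/122.6 = 0.4209; after-tax cost = 2.8% × (1 − 15.7%) = 2.3604%.
WACC = 0.5791 × 13.4000% + 0.4209 × 2.3604% = 8.7536%.
After the change:
Total capital V = 91.8 + 30.8 = 122.6.
Equity: weight = 91.8/122.6 = 0.7488; cost = 13.4%.
Debentures: weight = 30.8/122.6 = 0.2512; after-tax cost = 2.8% × (1 − 15.7%) = 2.3604%.
WACC = 0.7488 × 13.4000% + 0.2512 × 2.3604% = 10.6266%.
Change in WACC = 10.6266% − 8.7536% = 1.8730 pp.

+1.87 pp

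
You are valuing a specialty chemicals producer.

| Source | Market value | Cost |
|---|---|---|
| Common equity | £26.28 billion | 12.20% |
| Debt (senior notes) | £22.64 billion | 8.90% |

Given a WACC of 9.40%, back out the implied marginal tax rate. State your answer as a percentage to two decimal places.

30.90%

Total capital V = 26.28 + 22.64 = 48.92.
Equity weight = 26.28/48.92 = 0.5372.
Senior notes weight = 22.64/48.92 = 0.4628.
Equity contribution = 0.5372 × 12.2% = 6.5539%.
Debt contribution must be 9.4% − 6.5539% = 2.8461%.
0.4628 × 8.9% × (1 − T) = 2.8461%  ⇒  (1 − T) = 0.6910.
T = 30.9009%.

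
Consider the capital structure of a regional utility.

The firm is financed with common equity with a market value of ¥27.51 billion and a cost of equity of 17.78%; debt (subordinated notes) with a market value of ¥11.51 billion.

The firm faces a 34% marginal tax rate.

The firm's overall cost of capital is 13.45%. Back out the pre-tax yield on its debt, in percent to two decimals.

4.70%

Total capital V = 27.51 + 11.51 = 39.02.
Equity weight = 27.51/39.02 = 0.7050.
Subordinated notes weight = 11.51/39.02 = 0.2950.
Equity contribution = 0.7050 × 17.78% = 12.5353%.
Remaining for debt = 13.45% − 12.5353% = 0.9147%.
Rd × (1 − 34%) × 0.2950 = 0.9147%  ⇒  Rd = 4.6983%.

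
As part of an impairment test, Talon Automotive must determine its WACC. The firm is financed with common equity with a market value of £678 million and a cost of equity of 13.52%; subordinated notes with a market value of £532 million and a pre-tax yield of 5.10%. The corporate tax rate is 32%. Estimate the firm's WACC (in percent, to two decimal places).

9.10%

Total capital V = 678 + 532 = 1210.
Equity: weight = 678/1210 = 0.5603; cost = 13.52%.
Subordinated notes: weight = 532/1210 = 0.4397; after-tax cost = 5.1% × (1 − 32%) = 3.4680%.
WACC = 0.5603 × 13.5200% + 0.4397 × 3.4680% = 9.1004%.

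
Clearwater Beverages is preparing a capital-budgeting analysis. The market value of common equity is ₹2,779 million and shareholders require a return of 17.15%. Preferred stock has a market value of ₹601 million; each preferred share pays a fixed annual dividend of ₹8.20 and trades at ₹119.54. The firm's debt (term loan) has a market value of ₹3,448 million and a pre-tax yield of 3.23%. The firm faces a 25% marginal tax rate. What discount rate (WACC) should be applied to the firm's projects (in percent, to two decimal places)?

Cost of preferred: Rp = 8.2 / 119.54 = 6.8596%.
Total capital V = 2779 + 601 + 3448 = 6828.
Equity: weight = 2779/6828 = 0.4070; cost = 17.15%.
Preferred: weight = 601/6828 = 0.0880; cost = 6.8596%.
Term loan: weight = 3448/6828 = 0.5050; after-tax cost = 3.23% × (1 − 25%) = 2.4225%.
WACC = 0.4070 × 17.1500% + 0.0880 × 6.8596% + 0.5050 × 2.4225% = 8.8072%.

8.81%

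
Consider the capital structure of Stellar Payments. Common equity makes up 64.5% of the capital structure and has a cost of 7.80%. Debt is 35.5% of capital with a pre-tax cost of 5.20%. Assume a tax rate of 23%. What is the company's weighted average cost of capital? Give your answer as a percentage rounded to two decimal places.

After-tax cost of debt = 5.2% × (1 − 23%) = 4.0040%.
WACC = 0.645 × 7.8000% + 0.355 × 4.0040% = 6.4524%.

6.45%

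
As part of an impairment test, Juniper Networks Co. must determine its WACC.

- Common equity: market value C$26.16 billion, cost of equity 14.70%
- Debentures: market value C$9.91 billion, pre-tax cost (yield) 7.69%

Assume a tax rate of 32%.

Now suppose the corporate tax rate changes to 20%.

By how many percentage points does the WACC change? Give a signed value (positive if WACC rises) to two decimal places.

+0.25 pp

Current WACC:
Total capital V = 26.16 + 9.91 = 36.07.
Equity: weight = 26.16/36.07 = 0.7253; cost = 14.7%.
Debentures: weight = 9.91/36.07 = 0.2747; after-tax cost = 7.69% × (1 − 32%) = 5.2292%.
WACC = 0.7253 × 14.7000% + 0.2747 × 5.2292% = 12.0980%.
After the change:
Total capital V = 26.16 + 9.91 = 36.07.
Equity: weight = 26.16/36.07 = 0.7253; cost = 14.7%.
Debentures: weight = 9.91/36.07 = 0.2747; after-tax cost = 7.69% × (1 − 20%) = 6.1520%.
WACC = 0.7253 × 14.7000% + 0.2747 × 6.1520% = 12.3515%.
Change in WACC = 12.3515% − 12.0980% = 0.2535 pp.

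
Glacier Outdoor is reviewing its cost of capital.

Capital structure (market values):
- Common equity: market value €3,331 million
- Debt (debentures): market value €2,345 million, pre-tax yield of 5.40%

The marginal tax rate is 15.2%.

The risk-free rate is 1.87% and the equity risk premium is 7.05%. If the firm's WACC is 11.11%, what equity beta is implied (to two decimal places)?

Total capital V = 3331 + 2345 = 5676.
Equity weight = 3331/5676 = 0.5869.
Debentures weight = 2345/5676 = 0.4131.
Debt contribution = 0.4131 × 5.4% × (1 − 15.2%) = 1.8919%.
Required equity contribution = 11.11% − 1.8919% = 9.2181%  ⇒  Re = 15.7076%.
CAPM: 15.7076% = 1.87% + β × 7.05%  ⇒  β = 1.9628.

1.96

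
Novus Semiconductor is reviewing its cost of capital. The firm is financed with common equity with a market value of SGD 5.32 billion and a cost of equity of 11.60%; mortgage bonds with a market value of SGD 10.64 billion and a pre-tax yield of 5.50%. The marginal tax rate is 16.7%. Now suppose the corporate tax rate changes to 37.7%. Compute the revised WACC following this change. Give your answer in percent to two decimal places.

6.15%

After the change:
Total capital V = 5.32 + 10.64 = 15.96.
Equity: weight = 5.32/15.96 = 0.3333; cost = 11.6%.
Mortgage bonds: weight = 10.64/15.96 = 0.6667; after-tax cost = 5.5% × (1 − 37.7%) = 3.4265%.
WACC = 0.3333 × 11.6000% + 0.6667 × 3.4265% = 6.1510%.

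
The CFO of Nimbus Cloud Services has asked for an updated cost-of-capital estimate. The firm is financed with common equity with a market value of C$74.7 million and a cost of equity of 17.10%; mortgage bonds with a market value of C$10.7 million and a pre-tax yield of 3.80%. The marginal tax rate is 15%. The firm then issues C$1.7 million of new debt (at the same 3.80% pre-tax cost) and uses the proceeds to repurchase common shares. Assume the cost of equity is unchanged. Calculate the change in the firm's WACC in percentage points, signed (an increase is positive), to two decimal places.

-0.28 pp

Current WACC:
Total capital V = 74.7 + 10.7 = 85.4.
Equity: weight = 74.7/85.4 = 0.8747; cost = 17.1%.
Mortgage bonds: weight = 10.7/85.4 = 0.1253; after-tax cost = 3.8% × (1 − 15%) = 3.2300%.
WACC = 0.8747 × 17.1000% + 0.1253 × 3.2300% = 15.3622%.
After the change:
Total capital V = 73 + 12.4 = 85.4.
Equity: weight = 73/85.4 = 0.8548; cost = 17.1%.
Mortgage bonds: weight = 12.4/85.4 = 0.1452; after-tax cost = 3.8% × (1 − 15%) = 3.2300%.
WACC = 0.8548 × 17.1000% + 0.1452 × 3.2300% = 15.0861%.
Change in WACC = 15.0861% − 15.3622% = -0.2761 pp.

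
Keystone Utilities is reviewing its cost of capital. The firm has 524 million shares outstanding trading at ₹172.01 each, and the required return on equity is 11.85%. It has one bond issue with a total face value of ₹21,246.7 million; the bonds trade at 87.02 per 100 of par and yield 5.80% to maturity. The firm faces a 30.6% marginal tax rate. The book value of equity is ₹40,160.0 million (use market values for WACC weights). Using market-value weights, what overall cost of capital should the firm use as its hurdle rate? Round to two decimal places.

Market value of equity E = 172.01 × 524m = 90133.24m. Market value of debt D = 21246.7m × 87.02/100 = 18488.87834m.
Total capital V = 90133.24 + 18488.87834 = 108622.11834.
Equity: weight = 90133.24/108622.11834 = 0.8298; cost = 11.85%.
Bonds outstanding: weight = 18488.87834/108622.11834 = 0.1702; after-tax cost = 5.8% × (1 − 30.6%) = 4.0252%.
WACC = 0.8298 × 11.8500% + 0.1702 × 4.0252% = 10.5181%.

10.52%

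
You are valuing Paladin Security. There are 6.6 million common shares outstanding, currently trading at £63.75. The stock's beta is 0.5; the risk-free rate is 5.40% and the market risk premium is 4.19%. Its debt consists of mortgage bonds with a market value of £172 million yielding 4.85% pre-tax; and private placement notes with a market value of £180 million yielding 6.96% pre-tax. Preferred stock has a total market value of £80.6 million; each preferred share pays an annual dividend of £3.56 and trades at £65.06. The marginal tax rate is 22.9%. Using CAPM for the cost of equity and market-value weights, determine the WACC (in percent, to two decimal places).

Cost of equity via CAPM: Re = 5.4% + 0.5 × 4.19% = 7.4950%.
Cost of preferred: Rp = 3.56 / 65.06 = 5.4719%.
Market value of equity E = 63.75 × 6.6m = 420.75m.
Total capital V = 420.75 + 80.6 + 172 + 180 = 853.35.
Equity: weight = 420.75/853.35 = 0.4931; cost = 7.495%.
Preferred: weight = 80.6/853.35 = 0.0945; cost = 5.4719%.
Mortgage bonds: weight = 172/853.35 = 0.2016; after-tax cost = 4.85% × (1 − 22.9%) = 3.7393%.
Private placement notes: weight = 180/853.35 = 0.2109; after-tax cost = 6.96% × (1 − 22.9%) = 5.3662%.
WACC = 0.4931 × 7.4950% + 0.0945 × 5.4719% + 0.2016 × 3.7393% + 0.2109 × 5.3662% = 6.0979%.

6.10%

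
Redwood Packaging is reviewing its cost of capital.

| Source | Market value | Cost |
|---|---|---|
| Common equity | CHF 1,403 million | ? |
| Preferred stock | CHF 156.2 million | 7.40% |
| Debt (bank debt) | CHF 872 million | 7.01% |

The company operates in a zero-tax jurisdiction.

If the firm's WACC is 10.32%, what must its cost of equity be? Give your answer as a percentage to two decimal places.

Total capital V = 1403 + 156.2 + 872 = 2431.2.
Equity weight = 1403/2431.2 = 0.5771.
Preferred weight = 156.2/2431.2 = 0.0642.
Bank debt weight = 872/2431.2 = 0.3587.
Debt contribution = 0.3587 × 7.01% × (1 − 0%) = 2.5143%.
Preferred contribution = 0.0642 × 7.4% = 0.4754%.
Required equity contribution = 10.32% − 2.9897% = 7.3303%.
Re = 7.3303% / 0.5771 = 12.7023%.

12.70%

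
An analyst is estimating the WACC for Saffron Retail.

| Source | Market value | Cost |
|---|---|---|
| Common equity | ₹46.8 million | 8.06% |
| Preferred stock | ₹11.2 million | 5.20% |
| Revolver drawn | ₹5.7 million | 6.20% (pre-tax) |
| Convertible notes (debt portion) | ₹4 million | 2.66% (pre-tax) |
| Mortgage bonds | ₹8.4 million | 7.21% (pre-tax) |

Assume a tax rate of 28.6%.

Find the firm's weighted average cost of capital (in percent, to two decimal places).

Total capital V = 46.8 + 11.2 + 5.7 + 4 + 8.4 = 76.1.
Equity: weight = 46.8/76.1 = 0.6150; cost = 8.06%.
Preferred: weight = 11.2/76.1 = 0.1472; cost = 5.2%.
Revolver drawn: weight = 5.7/76.1 = 0.0749; after-tax cost = 6.2% × (1 − 28.6%) = 4.4268%.
Convertible notes (debt portion): weight = 4/76.1 = 0.0526; after-tax cost = 2.66% × (1 − 28.6%) = 1.8992%.
Mortgage bonds: weight = 8.4/76.1 = 0.1104; after-tax cost = 7.21% × (1 − 28.6%) = 5.1479%.
WACC = 0.6150 × 8.0600% + 0.1472 × 5.2000% + 0.0749 × 4.4268% + 0.0526 × 1.8992% + 0.1104 × 5.1479% = 6.7217%.

6.72%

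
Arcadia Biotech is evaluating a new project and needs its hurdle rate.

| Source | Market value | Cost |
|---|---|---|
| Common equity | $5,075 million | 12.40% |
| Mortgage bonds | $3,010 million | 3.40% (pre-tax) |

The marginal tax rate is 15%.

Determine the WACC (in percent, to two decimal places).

Total capital V = 5075 + 3010 = 8085.
Equity: weight = 5075/8085 = 0.6277; cost = 12.4%.
Mortgage bonds: weight = 3010/8085 = 0.3723; after-tax cost = 3.4% × (1 − 15%) = 2.8900%.
WACC = 0.6277 × 12.4000% + 0.3723 × 2.8900% = 8.8595%.

8.86%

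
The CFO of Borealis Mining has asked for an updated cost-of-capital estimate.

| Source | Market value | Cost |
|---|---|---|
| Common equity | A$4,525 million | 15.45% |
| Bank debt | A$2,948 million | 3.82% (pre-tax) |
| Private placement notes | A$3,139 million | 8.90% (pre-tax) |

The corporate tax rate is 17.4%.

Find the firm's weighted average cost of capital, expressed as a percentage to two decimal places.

Total capital V = 4525 + 2948 + 3139 = 10612.
Equity: weight = 4525/10612 = 0.4264; cost = 15.45%.
Bank debt: weight = 2948/10612 = 0.2778; after-tax cost = 3.82% × (1 − 17.4%) = 3.1553%.
Private placement notes: weight = 3139/10612 = 0.2958; after-tax cost = 8.9% × (1 − 17.4%) = 7.3514%.
WACC = 0.4264 × 15.4500% + 0.2778 × 3.1553% + 0.2958 × 7.3514% = 9.6390%.

9.64%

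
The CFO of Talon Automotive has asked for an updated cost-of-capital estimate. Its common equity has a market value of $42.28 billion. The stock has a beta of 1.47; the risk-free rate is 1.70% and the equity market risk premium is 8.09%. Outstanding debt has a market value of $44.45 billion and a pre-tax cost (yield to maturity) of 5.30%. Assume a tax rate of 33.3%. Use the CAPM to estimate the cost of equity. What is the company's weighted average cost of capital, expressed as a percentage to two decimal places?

Cost of equity via CAPM: Re = 1.7% + 1.47 × 8.09% = 13.5923%.
Total capital V = 42.28 + 44.45 = 86.73.
Equity: weight = 42.28/86.73 = 0.4875; cost = 13.5923%.
Debt: weight = 44.45/86.73 = 0.5125; after-tax cost = 5.3% × (1 − 33.3%) = 3.5351%.
WACC = 0.4875 × 13.5923% + 0.5125 × 3.5351% = 8.4379%.

8.44%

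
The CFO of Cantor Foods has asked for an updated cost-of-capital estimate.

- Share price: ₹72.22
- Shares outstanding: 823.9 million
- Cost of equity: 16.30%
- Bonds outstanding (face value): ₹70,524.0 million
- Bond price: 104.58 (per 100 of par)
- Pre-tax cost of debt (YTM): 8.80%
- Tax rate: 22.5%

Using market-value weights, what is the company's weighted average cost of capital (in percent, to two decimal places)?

11.05%

Market value of equity E = 72.22 × 823.9m = 59502.058m. Market value of debt D = 70524m × 104.58/100 = 73753.9992m.
Total capital V = 59502.058 + 73753.9992 = 133256.0572.
Equity: weight = 59502.058/133256.0572 = 0.4465; cost = 16.3%.
Bonds outstanding: weight = 73753.9992/133256.0572 = 0.5535; after-tax cost = 8.8% × (1 − 22.5%) = 6.8200%.
WACC = 0.4465 × 16.3000% + 0.5535 × 6.8200% = 11.0530%.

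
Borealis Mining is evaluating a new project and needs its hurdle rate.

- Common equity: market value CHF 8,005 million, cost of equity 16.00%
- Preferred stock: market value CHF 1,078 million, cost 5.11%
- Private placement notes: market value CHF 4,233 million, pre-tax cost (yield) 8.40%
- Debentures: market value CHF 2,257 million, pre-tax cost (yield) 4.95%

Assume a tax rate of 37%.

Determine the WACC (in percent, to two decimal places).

10.47%

Total capital V = 8005 + 1078 + 4233 + 2257 = 15573.
Equity: weight = 8005/15573 = 0.5140; cost = 16%.
Preferred: weight = 1078/15573 = 0.0692; cost = 5.11%.
Private placement notes: weight = 4233/15573 = 0.2718; after-tax cost = 8.4% × (1 − 37%) = 5.2920%.
Debentures: weight = 2257/15573 = 0.1449; after-tax cost = 4.95% × (1 − 37%) = 3.1185%.
WACC = 0.5140 × 16.0000% + 0.0692 × 5.1100% + 0.2718 × 5.2920% + 0.1449 × 3.1185% = 10.4686%.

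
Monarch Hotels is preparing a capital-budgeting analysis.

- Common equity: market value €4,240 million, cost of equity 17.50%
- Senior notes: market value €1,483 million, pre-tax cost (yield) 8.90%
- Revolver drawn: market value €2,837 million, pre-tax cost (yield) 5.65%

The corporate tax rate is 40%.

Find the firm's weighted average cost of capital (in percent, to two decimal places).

Total capital V = 4240 + 1483 + 2837 = 8560.
Equity: weight = 4240/8560 = 0.4953; cost = 17.5%.
Senior notes: weight = 1483/8560 = 0.1732; after-tax cost = 8.9% × (1 − 40%) = 5.3400%.
Revolver drawn: weight = 2837/8560 = 0.3314; after-tax cost = 5.65% × (1 − 40%) = 3.3900%.
WACC = 0.4953 × 17.5000% + 0.1732 × 5.3400% + 0.3314 × 3.3900% = 10.7169%.

10.72%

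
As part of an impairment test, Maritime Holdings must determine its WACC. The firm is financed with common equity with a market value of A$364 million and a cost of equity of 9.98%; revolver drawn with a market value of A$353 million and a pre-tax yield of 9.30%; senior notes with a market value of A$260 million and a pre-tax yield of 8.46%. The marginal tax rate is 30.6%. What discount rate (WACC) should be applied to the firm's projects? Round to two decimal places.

7.61%

Total capital V = 364 + 353 + 260 = 977.
Equity: weight = 364/977 = 0.3726; cost = 9.98%.
Revolver drawn: weight = 353/977 = 0.3613; after-tax cost = 9.3% × (1 − 30.6%) = 6.4542%.
Senior notes: weight = 260/977 = 0.2661; after-tax cost = 8.46% × (1 − 30.6%) = 5.8712%.
WACC = 0.3726 × 9.9800% + 0.3613 × 6.4542% + 0.2661 × 5.8712% = 7.6127%.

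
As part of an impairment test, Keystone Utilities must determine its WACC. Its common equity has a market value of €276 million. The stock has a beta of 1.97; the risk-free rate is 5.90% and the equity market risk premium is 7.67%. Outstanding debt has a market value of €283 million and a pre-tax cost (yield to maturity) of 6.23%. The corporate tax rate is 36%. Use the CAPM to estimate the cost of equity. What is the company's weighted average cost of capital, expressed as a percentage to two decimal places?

Cost of equity via CAPM: Re = 5.9% + 1.97 × 7.67% = 21.0099%.
Total capital V = 276 + 283 = 559.
Equity: weight = 276/559 = 0.4937; cost = 21.0099%.
Debt: weight = 283/559 = 0.5063; after-tax cost = 6.23% × (1 − 36%) = 3.9872%.
WACC = 0.4937 × 21.0099% + 0.5063 × 3.9872% = 12.3920%.

12.39%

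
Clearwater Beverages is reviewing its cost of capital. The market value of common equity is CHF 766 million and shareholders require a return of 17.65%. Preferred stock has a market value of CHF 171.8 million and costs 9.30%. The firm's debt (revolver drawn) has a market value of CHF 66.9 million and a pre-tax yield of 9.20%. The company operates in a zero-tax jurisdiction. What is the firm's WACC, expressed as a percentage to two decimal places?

Total capital V = 766 + 171.8 + 66.9 = 1004.7.
Equity: weight = 766/1004.7 = 0.7624; cost = 17.65%.
Preferred: weight = 171.8/1004.7 = 0.1710; cost = 9.3%.
Revolver drawn: weight = 66.9/1004.7 = 0.0666; after-tax cost = 9.2% × (1 − 0%) = 9.2000%.
WACC = 0.7624 × 17.6500% + 0.1710 × 9.3000% + 0.0666 × 9.2000% = 15.6595%.

15.66%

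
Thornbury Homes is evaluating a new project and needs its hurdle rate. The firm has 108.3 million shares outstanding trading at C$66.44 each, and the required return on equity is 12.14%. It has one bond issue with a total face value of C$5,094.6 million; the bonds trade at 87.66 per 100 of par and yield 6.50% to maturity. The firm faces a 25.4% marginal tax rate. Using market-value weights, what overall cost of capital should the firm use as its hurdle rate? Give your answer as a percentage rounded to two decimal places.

9.35%

Market value of equity E = 66.44 × 108.3m = 7195.452m. Market value of debt D = 5094.6m × 87.66/100 = 4465.92636m.
Total capital V = 7195.452 + 4465.92636 = 11661.37836.
Equity: weight = 7195.452/11661.37836 = 0.6170; cost = 12.14%.
Bonds outstanding: weight = 4465.92636/11661.37836 = 0.3830; after-tax cost = 6.5% × (1 − 25.4%) = 4.8490%.
WACC = 0.6170 × 12.1400% + 0.3830 × 4.8490% = 9.3478%.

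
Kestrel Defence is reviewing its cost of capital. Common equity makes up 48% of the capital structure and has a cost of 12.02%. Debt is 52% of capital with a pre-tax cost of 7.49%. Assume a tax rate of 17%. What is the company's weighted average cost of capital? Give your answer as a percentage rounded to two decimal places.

After-tax cost of debt = 7.49% × (1 − 17%) = 6.2167%.
WACC = 0.480 × 12.0200% + 0.520 × 6.2167% = 9.0023%.

9.00%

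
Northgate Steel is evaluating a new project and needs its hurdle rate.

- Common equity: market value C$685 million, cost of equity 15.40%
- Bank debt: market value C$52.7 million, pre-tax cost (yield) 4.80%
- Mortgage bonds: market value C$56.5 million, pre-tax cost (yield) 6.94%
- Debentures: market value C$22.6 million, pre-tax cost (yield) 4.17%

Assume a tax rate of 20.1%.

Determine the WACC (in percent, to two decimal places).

Total capital V = 685 + 52.7 + 56.5 + 22.6 = 816.8.
Equity: weight = 685/816.8 = 0.8386; cost = 15.4%.
Bank debt: weight = 52.7/816.8 = 0.0645; after-tax cost = 4.8% × (1 − 20.1%) = 3.8352%.
Mortgage bonds: weight = 56.5/816.8 = 0.0692; after-tax cost = 6.94% × (1 − 20.1%) = 5.5451%.
Debentures: weight = 22.6/816.8 = 0.0277; after-tax cost = 4.17% × (1 − 20.1%) = 3.3318%.
WACC = 0.8386 × 15.4000% + 0.0645 × 3.8352% + 0.0692 × 5.5451% + 0.0277 × 3.3318% = 13.6382%.

13.64%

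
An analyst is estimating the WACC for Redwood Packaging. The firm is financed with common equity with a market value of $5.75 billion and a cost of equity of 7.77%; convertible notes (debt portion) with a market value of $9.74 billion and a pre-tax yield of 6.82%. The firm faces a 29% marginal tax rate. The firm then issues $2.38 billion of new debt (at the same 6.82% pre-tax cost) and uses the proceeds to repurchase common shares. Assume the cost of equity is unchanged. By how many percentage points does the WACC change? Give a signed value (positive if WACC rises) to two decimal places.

-0.45 pp

Current WACC:
Total capital V = 5.75 + 9.74 = 15.49.
Equity: weight = 5.75/15.49 = 0.3712; cost = 7.77%.
Convertible notes (debt portion): weight = 9.74/15.49 = 0.6288; after-tax cost = 6.82% × (1 − 29%) = 4.8422%.
WACC = 0.3712 × 7.7700% + 0.6288 × 4.8422% = 5.9290%.
After the change:
Total capital V = 3.37 + 12.12 = 15.49.
Equity: weight = 3.37/15.49 = 0.2176; cost = 7.77%.
Convertible notes (debt portion): weight = 12.12/15.49 = 0.7824; after-tax cost = 6.82% × (1 − 29%) = 4.8422%.
WACC = 0.2176 × 7.7700% + 0.7824 × 4.8422% = 5.4792%.
Change in WACC = 5.4792% − 5.9290% = -0.4498 pp.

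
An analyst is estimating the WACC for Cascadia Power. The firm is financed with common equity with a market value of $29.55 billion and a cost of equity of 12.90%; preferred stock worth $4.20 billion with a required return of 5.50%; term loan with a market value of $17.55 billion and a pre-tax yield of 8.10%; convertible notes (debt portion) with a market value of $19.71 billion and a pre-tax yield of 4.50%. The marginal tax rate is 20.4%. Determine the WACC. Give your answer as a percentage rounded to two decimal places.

8.28%

Total capital V = 29.55 + 4.2 + 17.55 + 19.71 = 71.01.
Equity: weight = 29.55/71.01 = 0.4161; cost = 12.9%.
Preferred: weight = 4.2/71.01 = 0.0591; cost = 5.5%.
Term loan: weight = 17.55/71.01 = 0.2471; after-tax cost = 8.1% × (1 − 20.4%) = 6.4476%.
Convertible notes (debt portion): weight = 19.71/71.01 = 0.2776; after-tax cost = 4.5% × (1 − 20.4%) = 3.5820%.
WACC = 0.4161 × 12.9000% + 0.0591 × 5.5000% + 0.2471 × 6.4476% + 0.2776 × 3.5820% = 8.2813%.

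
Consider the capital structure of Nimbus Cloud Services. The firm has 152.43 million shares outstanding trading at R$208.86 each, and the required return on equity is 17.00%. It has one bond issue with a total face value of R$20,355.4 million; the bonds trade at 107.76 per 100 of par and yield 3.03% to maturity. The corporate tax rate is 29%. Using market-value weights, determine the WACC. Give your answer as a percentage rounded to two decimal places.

10.94%

Market value of equity E = 208.86 × 152.43m = 31836.5298m. Market value of debt D = 20355.4m × 107.76/100 = 21934.97904m.
Total capital V = 31836.5298 + 21934.97904 = 53771.50884.
Equity: weight = 31836.5298/53771.50884 = 0.5921; cost = 17%.
Bonds outstanding: weight = 21934.97904/53771.50884 = 0.4079; after-tax cost = 3.03% × (1 − 29%) = 2.1513%.
WACC = 0.5921 × 17.0000% + 0.4079 × 2.1513% = 10.9428%.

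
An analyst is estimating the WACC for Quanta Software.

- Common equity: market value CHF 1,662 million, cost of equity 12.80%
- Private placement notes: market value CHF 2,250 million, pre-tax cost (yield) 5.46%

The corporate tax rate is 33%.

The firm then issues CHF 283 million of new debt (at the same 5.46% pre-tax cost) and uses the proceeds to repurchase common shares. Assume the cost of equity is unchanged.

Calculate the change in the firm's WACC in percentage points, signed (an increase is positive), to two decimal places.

-0.66 pp

Current WACC:
Total capital V = 1662 + 2250 = 3912.
Equity: weight = 1662/3912 = 0.4248; cost = 12.8%.
Private placement notes: weight = 2250/3912 = 0.5752; after-tax cost = 5.46% × (1 − 33%) = 3.6582%.
WACC = 0.4248 × 12.8000% + 0.5752 × 3.6582% = 7.5421%.
After the change:
Total capital V = 1379 + 2533 = 3912.
Equity: weight = 1379/3912 = 0.3525; cost = 12.8%.
Private placement notes: weight = 2533/3912 = 0.6475; after-tax cost = 5.46% × (1 − 33%) = 3.6582%.
WACC = 0.3525 × 12.8000% + 0.6475 × 3.6582% = 6.8807%.
Change in WACC = 6.8807% − 7.5421% = -0.6613 pp.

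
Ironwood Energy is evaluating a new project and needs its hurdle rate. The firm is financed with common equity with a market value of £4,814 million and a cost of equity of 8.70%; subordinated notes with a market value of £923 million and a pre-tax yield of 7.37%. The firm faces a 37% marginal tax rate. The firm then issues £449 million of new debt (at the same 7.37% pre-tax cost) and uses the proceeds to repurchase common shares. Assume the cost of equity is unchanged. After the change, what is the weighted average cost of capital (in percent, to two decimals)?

7.73%

After the change:
Total capital V = 4365 + 1372 = 5737.
Equity: weight = 4365/5737 = 0.7609; cost = 8.7%.
Subordinated notes: weight = 1372/5737 = 0.2391; after-tax cost = 7.37% × (1 − 37%) = 4.6431%.
WACC = 0.7609 × 8.7000% + 0.2391 × 4.6431% = 7.7298%.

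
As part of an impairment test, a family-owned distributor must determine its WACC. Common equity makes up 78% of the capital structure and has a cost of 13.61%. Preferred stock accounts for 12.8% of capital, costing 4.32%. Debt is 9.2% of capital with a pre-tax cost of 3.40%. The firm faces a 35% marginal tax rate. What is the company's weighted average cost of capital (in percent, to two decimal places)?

After-tax cost of debt = 3.4% × (1 − 35%) = 2.2100%.
WACC = 0.780 × 13.6100% + 0.128 × 4.3200% + 0.092 × 2.2100% = 11.3721%.

11.37%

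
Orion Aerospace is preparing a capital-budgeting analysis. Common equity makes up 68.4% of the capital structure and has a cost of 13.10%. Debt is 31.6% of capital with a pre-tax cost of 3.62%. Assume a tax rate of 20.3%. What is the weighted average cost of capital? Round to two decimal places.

After-tax cost of debt = 3.62% × (1 − 20.3%) = 2.8851%.
WACC = 0.684 × 13.1000% + 0.316 × 2.8851% = 9.8721%.

9.87%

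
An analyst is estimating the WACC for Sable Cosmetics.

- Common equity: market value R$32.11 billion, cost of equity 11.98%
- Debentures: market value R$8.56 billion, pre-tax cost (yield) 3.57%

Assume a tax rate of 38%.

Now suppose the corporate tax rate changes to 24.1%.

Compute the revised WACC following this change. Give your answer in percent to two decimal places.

10.03%

After the change:
Total capital V = 32.11 + 8.56 = 40.67.
Equity: weight = 32.11/40.67 = 0.7895; cost = 11.98%.
Debentures: weight = 8.56/40.67 = 0.2105; after-tax cost = 3.57% × (1 − 24.1%) = 2.7096%.
WACC = 0.7895 × 11.9800% + 0.2105 × 2.7096% = 10.0288%.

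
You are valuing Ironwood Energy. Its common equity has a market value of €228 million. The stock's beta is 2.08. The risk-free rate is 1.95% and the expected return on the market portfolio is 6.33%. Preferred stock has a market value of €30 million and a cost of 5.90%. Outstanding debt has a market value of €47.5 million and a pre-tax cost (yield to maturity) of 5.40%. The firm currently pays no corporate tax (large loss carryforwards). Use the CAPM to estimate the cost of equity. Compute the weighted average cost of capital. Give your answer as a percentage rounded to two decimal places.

Market risk premium = 6.33% − 1.95% = 4.38%.
Cost of equity via CAPM: Re = 1.95% + 2.08 × 4.38% = 11.0604%.
Total capital V = 228 + 30 + 47.5 = 305.5.
Equity: weight = 228/305.5 = 0.7463; cost = 11.0604%.
Preferred: weight = 30/305.5 = 0.0982; cost = 5.9%.
Debt: weight = 47.5/305.5 = 0.1555; after-tax cost = 5.4% × (1 − 0%) = 5.4000%.
WACC = 0.7463 × 11.0604% + 0.0982 × 5.9000% + 0.1555 × 5.4000% = 9.6736%.

9.67%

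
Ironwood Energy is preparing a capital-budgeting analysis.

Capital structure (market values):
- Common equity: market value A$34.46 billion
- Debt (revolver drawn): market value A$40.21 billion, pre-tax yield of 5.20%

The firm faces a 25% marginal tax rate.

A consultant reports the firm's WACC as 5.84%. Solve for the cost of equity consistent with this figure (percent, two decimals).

Total capital V = 34.46 + 40.21 = 74.67.
Equity weight = 34.46/74.67 = 0.4615.
Revolver drawn weight = 40.21/74.67 = 0.5385.
Debt contribution = 0.5385 × 5.2% × (1 − 25%) = 2.1002%.
Required equity contribution = 5.84% − 2.1002% = 3.7398%.
Re = 3.7398% / 0.4615 = 8.1037%.

8.10%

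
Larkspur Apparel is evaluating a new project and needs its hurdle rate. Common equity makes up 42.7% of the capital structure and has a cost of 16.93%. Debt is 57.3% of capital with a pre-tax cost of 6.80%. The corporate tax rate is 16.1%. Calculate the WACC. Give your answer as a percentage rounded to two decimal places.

10.50%

After-tax cost of debt = 6.8% × (1 − 16.1%) = 5.7052%.
WACC = 0.427 × 16.9300% + 0.573 × 5.7052% = 10.4982%.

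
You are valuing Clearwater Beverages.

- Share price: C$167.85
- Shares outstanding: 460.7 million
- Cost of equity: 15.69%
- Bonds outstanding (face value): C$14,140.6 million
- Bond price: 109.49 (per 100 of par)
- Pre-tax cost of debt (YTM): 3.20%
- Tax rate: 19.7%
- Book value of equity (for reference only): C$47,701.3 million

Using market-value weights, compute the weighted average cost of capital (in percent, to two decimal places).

Market value of equity E = 167.85 × 460.7m = 77328.495m. Market value of debt D = 14140.6m × 109.49/100 = 15482.54294m.
Total capital V = 77328.495 + 15482.54294 = 92811.03794.
Equity: weight = 77328.495/92811.03794 = 0.8332; cost = 15.69%.
Bonds outstanding: weight = 15482.54294/92811.03794 = 0.1668; after-tax cost = 3.2% × (1 − 19.7%) = 2.5696%.
WACC = 0.8332 × 15.6900% + 0.1668 × 2.5696% = 13.5013%.

13.50%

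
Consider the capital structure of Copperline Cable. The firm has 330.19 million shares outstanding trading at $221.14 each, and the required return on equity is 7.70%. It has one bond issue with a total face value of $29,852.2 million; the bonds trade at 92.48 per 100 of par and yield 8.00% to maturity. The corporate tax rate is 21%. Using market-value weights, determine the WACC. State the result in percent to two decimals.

7.32%

Market value of equity E = 221.14 × 330.19m = 73018.2166m. Market value of debt D = 29852.2m × 92.48/100 = 27607.31456m.
Total capital V = 73018.2166 + 27607.31456 = 100625.53116.
Equity: weight = 73018.2166/100625.53116 = 0.7256; cost = 7.7%.
Bonds outstanding: weight = 27607.31456/100625.53116 = 0.2744; after-tax cost = 8% × (1 − 21%) = 6.3200%.
WACC = 0.7256 × 7.7000% + 0.2744 × 6.3200% = 7.3214%.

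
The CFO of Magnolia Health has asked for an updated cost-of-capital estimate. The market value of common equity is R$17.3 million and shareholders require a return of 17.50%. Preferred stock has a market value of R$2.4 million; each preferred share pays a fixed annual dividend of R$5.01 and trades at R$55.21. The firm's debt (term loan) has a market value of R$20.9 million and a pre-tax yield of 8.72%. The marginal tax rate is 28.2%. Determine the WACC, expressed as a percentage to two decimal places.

11.22%

Cost of preferred: Rp = 5.01 / 55.21 = 9.0744%.
Total capital V = 17.3 + 2.4 + 20.9 = 40.6.
Equity: weight = 17.3/40.6 = 0.4261; cost = 17.5%.
Preferred: weight = 2.4/40.6 = 0.0591; cost = 9.0744%.
Term loan: weight = 20.9/40.6 = 0.5148; after-tax cost = 8.72% × (1 − 28.2%) = 6.2610%.
WACC = 0.4261 × 17.5000% + 0.0591 × 9.0744% + 0.5148 × 6.2610% = 11.2163%.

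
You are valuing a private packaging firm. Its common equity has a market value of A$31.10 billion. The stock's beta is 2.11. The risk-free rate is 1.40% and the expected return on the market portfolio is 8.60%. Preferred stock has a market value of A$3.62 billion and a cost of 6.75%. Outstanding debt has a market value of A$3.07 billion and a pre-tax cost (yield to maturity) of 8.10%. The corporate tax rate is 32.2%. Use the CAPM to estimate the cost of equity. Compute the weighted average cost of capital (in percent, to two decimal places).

Market risk premium = 8.6% − 1.4% = 7.2%.
Cost of equity via CAPM: Re = 1.4% + 2.11 × 7.2% = 16.5920%.
Total capital V = 31.1 + 3.62 + 3.07 = 37.79.
Equity: weight = 31.1/37.79 = 0.8230; cost = 16.592%.
Preferred: weight = 3.62/37.79 = 0.0958; cost = 6.75%.
Debt: weight = 3.07/37.79 = 0.0812; after-tax cost = 8.1% × (1 − 32.2%) = 5.4918%.
WACC = 0.8230 × 16.5920% + 0.0958 × 6.7500% + 0.0812 × 5.4918% = 14.7474%.

14.75%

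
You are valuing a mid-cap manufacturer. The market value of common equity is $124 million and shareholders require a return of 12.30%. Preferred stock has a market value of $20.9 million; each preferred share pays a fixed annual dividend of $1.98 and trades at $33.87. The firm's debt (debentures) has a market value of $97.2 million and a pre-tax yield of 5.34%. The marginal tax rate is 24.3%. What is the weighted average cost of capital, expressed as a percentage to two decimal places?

8.43%

Cost of preferred: Rp = 1.98 / 33.87 = 5.8459%.
Total capital V = 124 + 20.9 + 97.2 = 242.1.
Equity: weight = 124/242.1 = 0.5122; cost = 12.3%.
Preferred: weight = 20.9/242.1 = 0.0863; cost = 5.8459%.
Debentures: weight = 97.2/242.1 = 0.4015; after-tax cost = 5.34% × (1 − 24.3%) = 4.0424%.
WACC = 0.5122 × 12.3000% + 0.0863 × 5.8459% + 0.4015 × 4.0424% = 8.4275%.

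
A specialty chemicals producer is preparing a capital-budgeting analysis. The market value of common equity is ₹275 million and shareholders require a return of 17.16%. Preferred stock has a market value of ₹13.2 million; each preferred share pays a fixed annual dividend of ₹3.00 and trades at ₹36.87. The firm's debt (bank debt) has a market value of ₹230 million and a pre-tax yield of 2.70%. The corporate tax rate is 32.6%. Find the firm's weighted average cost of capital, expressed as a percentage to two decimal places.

Cost of preferred: Rp = 3.0 / 36.87 = 8.1367%.
Total capital V = 275 + 13.2 + 230 = 518.2.
Equity: weight = 275/518.2 = 0.5307; cost = 17.16%.
Preferred: weight = 13.2/518.2 = 0.0255; cost = 8.1367%.
Bank debt: weight = 230/518.2 = 0.4438; after-tax cost = 2.7% × (1 − 32.6%) = 1.8198%.
WACC = 0.5307 × 17.1600% + 0.0255 × 8.1367% + 0.4438 × 1.8198% = 10.1215%.

10.12%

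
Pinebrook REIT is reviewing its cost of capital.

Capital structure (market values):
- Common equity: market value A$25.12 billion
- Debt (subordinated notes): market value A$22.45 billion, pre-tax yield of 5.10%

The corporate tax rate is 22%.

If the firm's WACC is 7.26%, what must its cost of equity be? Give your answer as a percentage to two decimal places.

Total capital V = 25.12 + 22.45 = 47.57.
Equity weight = 25.12/47.57 = 0.5281.
Subordinated notes weight = 22.45/47.57 = 0.4719.
Debt contribution = 0.4719 × 5.1% × (1 − 22%) = 1.8774%.
Required equity contribution = 7.26% − 1.8774% = 5.3826%.
Re = 5.3826% / 0.5281 = 10.1932%.

10.19%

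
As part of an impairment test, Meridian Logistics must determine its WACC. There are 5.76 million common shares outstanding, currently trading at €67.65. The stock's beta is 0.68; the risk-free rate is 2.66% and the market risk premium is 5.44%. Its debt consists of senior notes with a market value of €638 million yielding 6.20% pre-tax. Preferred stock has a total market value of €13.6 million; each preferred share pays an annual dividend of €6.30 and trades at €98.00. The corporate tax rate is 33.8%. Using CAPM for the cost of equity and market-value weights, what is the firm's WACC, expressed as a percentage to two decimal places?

Cost of equity via CAPM: Re = 2.66% + 0.68 × 5.44% = 6.3592%.
Cost of preferred: Rp = 6.3 / 98.0 = 6.4286%.
Market value of equity E = 67.65 × 5.76m = 389.664m.
Total capital V = 389.664 + 13.6 + 638 = 1041.264.
Equity: weight = 389.664/1041.264 = 0.3742; cost = 6.3592%.
Preferred: weight = 13.6/1041.264 = 0.0131; cost = 6.4286%.
Senior notes: weight = 638/1041.264 = 0.6127; after-tax cost = 6.2% × (1 − 33.8%) = 4.1044%.
WACC = 0.3742 × 6.3592% + 0.0131 × 6.4286% + 0.6127 × 4.1044% = 4.9786%.

4.98%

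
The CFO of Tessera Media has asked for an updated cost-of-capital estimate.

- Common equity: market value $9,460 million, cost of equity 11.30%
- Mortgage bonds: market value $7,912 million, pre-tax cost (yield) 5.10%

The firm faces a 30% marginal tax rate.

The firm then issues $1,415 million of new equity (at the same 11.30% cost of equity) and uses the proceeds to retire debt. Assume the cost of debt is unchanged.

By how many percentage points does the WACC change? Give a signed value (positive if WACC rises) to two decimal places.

Current WACC:
Total capital V = 9460 + 7912 = 17372.
Equity: weight = 9460/17372 = 0.5446; cost = 11.3%.
Mortgage bonds: weight = 7912/17372 = 0.4554; after-tax cost = 5.1% × (1 − 30%) = 3.5700%.
WACC = 0.5446 × 11.3000% + 0.4554 × 3.5700% = 7.7794%.
After the change:
Total capital V = 10875 + 6497 = 17372.
Equity: weight = 10875/17372 = 0.6260; cost = 11.3%.
Mortgage bonds: weight = 6497/17372 = 0.3740; after-tax cost = 5.1% × (1 − 30%) = 3.5700%.
WACC = 0.6260 × 11.3000% + 0.3740 × 3.5700% = 8.4090%.
Change in WACC = 8.4090% − 7.7794% = 0.6296 pp.

+0.63 pp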